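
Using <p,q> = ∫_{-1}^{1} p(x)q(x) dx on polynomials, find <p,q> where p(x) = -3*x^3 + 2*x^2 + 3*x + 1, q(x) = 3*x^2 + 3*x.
<p,q> = 34/5

Expand the product: p(x)·q(x) = -9*x^5 - 3*x^4 + 15*x^3 + 12*x^2 + 3*x.
∫_{-1}^{1} of each monomial x^k gives [2/(k+1) if k even, 0 if k odd]. Integrating term-by-term (or equivalently evaluating the antiderivative F(x) = -3*x^6/2 - 3*x^5/5 + 15*x^4/4 + 4*x^3 + 3*x^2/2 at the endpoints):
  F(1) − F(−1) = 143/20 − (7/20) = 34/5.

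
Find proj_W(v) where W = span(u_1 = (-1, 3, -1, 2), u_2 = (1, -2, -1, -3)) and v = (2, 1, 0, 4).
proj_W(v) = (-7/9, 13/9, 1, 22/9)

Set up U = [u_1 | ... | u_2] ∈ R^(4×2). The projector onto W = col(U) is P = U (U^T U)^(-1) U^T.
Compute U^T U =
  [15, -12]
  [-12, 15],
and U^T v = (9, -12).
Solve U^T U · c = U^T v for the coefficients: c = (-1/9, -8/9). The projection is proj_W(v) = U c.
Check: (v - proj_W(v)) · u_1 = 0  (should be 0).
Check: (v - proj_W(v)) · u_2 = 0  (should be 0).
Result: proj_W(v) = (-7/9, 13/9, 1, 22/9).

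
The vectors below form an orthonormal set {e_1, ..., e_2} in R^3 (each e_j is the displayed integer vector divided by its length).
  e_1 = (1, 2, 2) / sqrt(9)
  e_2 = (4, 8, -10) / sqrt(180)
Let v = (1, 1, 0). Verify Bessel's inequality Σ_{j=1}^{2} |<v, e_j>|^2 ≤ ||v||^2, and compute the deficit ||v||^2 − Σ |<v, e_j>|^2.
Σ |<v, e_j>|^2 = 9/5; ||v||^2 = 2; deficit = 1/5

Write each e_j = u_j / sqrt(<u_j, u_j>) where u_j is the displayed integer vector. Then <v, e_j> = <v, u_j> / sqrt(<u_j, u_j>), so |<v, e_j>|^2 = <v, u_j>^2 / <u_j, u_j>.
Coefficients: <v, e_1> = 3/sqrt(9), <v, e_2> = 12/sqrt(180).
Square and sum: Σ |<v, e_j>|^2 = 9/5.
Compute ||v||^2 = v·v = 2.
Deficit = 2 − 9/5 = 1/5 ≥ 0, confirming Bessel's inequality. (The deficit equals ||v − Σ <v,e_j> e_j||^2, the squared distance from v to span{e_j}.)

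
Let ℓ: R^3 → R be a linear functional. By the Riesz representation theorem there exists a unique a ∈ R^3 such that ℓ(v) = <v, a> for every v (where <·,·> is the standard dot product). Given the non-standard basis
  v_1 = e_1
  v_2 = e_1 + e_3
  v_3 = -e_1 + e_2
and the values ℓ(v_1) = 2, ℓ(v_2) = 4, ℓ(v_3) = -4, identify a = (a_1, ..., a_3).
a = (2, -2, 2)

Write a = (a_1, ..., a_3) in the standard basis. For each basis vector v_i, ℓ(v_i) = <v_i, a> is a linear equation in the a_j's. Collect the n equations into a matrix system V a = ℓ, where row i of V is v_i (expressed in the standard basis). Since V is invertible (lower-triangular with 1s on the diagonal, up to permutation), solve by back-substitution:
  V =
[[1, 0, 0],
 [1, 0, 1],
 [-1, 1, 0]]
  V a = (2, 4, -4)
Solving gives a = (2, -2, 2).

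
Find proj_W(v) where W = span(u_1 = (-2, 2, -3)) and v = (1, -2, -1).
proj_W(v) = (6/17, -6/17, 9/17)

Set up U = [u_1 | ... | u_1] ∈ R^(3×1). The projector onto W = col(U) is P = U (U^T U)^(-1) U^T.
Compute U^T U =
  [17],
and U^T v = (-3).
Solve U^T U · c = U^T v for the coefficients: c = (-3/17). The projection is proj_W(v) = U c.
Check: (v - proj_W(v)) · u_1 = 0  (should be 0).
Result: proj_W(v) = (6/17, -6/17, 9/17).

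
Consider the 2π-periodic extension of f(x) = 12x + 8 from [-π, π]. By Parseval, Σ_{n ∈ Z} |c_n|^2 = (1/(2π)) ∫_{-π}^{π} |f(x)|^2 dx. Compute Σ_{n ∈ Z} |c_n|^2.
Σ |c_n|^2 = 48π^2 + 64

Expand and integrate term by term over [-π, π]:
  ∫ (12x)^2 dx = 144·(2π^3/3); ∫ 2·12·(8)·x dx = 0 (odd integrand); ∫ 8^2 dx = 64·2π.
So (1/(2π)) ∫_{-π}^{π} (12x + 8)^2 dx = 144π^2/3 + 64 = 48π^2 + 64.
Parseval ⇒ Σ |c_n|^2 = 48π^2 + 64.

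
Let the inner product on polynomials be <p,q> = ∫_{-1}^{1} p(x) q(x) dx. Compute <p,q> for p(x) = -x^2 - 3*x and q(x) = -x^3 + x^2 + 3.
<p,q> = -6/5

Expand the product: p(x)·q(x) = x^5 + 2*x^4 - 3*x^3 - 3*x^2 - 9*x.
∫_{-1}^{1} of each monomial x^k gives [2/(k+1) if k even, 0 if k odd]. Integrating term-by-term (or equivalently evaluating the antiderivative F(x) = x^6/6 + 2*x^5/5 - 3*x^4/4 - x^3 - 9*x^2/2 at the endpoints):
  F(1) − F(−1) = -341/60 − (-269/60) = -6/5.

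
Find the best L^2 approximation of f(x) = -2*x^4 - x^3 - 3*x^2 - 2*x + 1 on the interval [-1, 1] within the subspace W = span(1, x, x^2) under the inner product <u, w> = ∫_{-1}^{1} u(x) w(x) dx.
g(x) = -33*x^2/7 - 13*x/5 + 41/35

The best approximation g ∈ W is the orthogonal projection of f onto W. Writing g = a_0 + a_1 x + a_2 x^2, the coefficients solve the normal equations G · a = b where
  G_{ij} = <φ_i, φ_j> and b_i = <f, φ_i>, with φ_0 = 1, φ_1 = x, φ_2 = x^2.
G =
  [2, 0, 2/3]
  [0, 2/3, 0]
  [2/3, 0, 2/5],
b = (-4/5, -26/15, -116/105).
Solving gives a_0 = 41/35, a_1 = -13/5, a_2 = -33/7, so
  g(x) = -33*x^2/7 - 13*x/5 + 41/35.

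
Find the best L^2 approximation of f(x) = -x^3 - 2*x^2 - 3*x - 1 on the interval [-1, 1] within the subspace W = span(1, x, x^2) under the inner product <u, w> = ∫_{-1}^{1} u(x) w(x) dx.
g(x) = -2*x^2 - 18*x/5 - 1

The best approximation g ∈ W is the orthogonal projection of f onto W. Writing g = a_0 + a_1 x + a_2 x^2, the coefficients solve the normal equations G · a = b where
  G_{ij} = <φ_i, φ_j> and b_i = <f, φ_i>, with φ_0 = 1, φ_1 = x, φ_2 = x^2.
G =
  [2, 0, 2/3]
  [0, 2/3, 0]
  [2/3, 0, 2/5],
b = (-10/3, -12/5, -22/15).
Solving gives a_0 = -1, a_1 = -18/5, a_2 = -2, so
  g(x) = -2*x^2 - 18*x/5 - 1.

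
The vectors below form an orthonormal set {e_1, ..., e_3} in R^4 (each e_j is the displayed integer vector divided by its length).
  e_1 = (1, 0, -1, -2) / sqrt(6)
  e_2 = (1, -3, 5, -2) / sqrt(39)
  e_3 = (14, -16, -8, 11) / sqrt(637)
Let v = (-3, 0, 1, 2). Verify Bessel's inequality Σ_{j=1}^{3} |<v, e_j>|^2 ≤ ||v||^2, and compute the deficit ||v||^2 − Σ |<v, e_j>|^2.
Σ |<v, e_j>|^2 = 12; ||v||^2 = 14; deficit = 2

Write each e_j = u_j / sqrt(<u_j, u_j>) where u_j is the displayed integer vector. Then <v, e_j> = <v, u_j> / sqrt(<u_j, u_j>), so |<v, e_j>|^2 = <v, u_j>^2 / <u_j, u_j>.
Coefficients: <v, e_1> = -8/sqrt(6), <v, e_2> = -2/sqrt(39), <v, e_3> = -28/sqrt(637).
Square and sum: Σ |<v, e_j>|^2 = 12.
Compute ||v||^2 = v·v = 14.
Deficit = 14 − 12 = 2 ≥ 0, confirming Bessel's inequality. (The deficit equals ||v − Σ <v,e_j> e_j||^2, the squared distance from v to span{e_j}.)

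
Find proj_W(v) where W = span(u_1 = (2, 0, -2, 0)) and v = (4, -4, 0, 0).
proj_W(v) = (2, 0, -2, 0)

Set up U = [u_1 | ... | u_1] ∈ R^(4×1). The projector onto W = col(U) is P = U (U^T U)^(-1) U^T.
Compute U^T U =
  [8],
and U^T v = (8).
Solve U^T U · c = U^T v for the coefficients: c = (1). The projection is proj_W(v) = U c.
Check: (v - proj_W(v)) · u_1 = 0  (should be 0).
Result: proj_W(v) = (2, 0, -2, 0).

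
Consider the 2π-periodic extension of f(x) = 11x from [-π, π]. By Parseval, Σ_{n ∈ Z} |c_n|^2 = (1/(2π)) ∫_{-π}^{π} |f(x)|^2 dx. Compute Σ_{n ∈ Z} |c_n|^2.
Σ |c_n|^2 = 121π^2/3

Expand and integrate term by term over [-π, π]:
  ∫ (11x)^2 dx = 121·(2π^3/3); ∫ 2·11·(0)·x dx = 0 (odd integrand); ∫ 0^2 dx = 0·2π.
So (1/(2π)) ∫_{-π}^{π} (11x)^2 dx = 121π^2/3 + 0 = 121π^2/3.
Parseval ⇒ Σ |c_n|^2 = 121π^2/3.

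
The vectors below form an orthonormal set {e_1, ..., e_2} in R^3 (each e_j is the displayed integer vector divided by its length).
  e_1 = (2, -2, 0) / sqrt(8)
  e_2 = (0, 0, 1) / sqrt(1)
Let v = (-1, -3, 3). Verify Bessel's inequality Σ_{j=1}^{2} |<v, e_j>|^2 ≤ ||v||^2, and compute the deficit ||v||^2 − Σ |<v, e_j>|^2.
Σ |<v, e_j>|^2 = 11; ||v||^2 = 19; deficit = 8

Write each e_j = u_j / sqrt(<u_j, u_j>) where u_j is the displayed integer vector. Then <v, e_j> = <v, u_j> / sqrt(<u_j, u_j>), so |<v, e_j>|^2 = <v, u_j>^2 / <u_j, u_j>.
Coefficients: <v, e_1> = 4/sqrt(8), <v, e_2> = 3/sqrt(1).
Square and sum: Σ |<v, e_j>|^2 = 11.
Compute ||v||^2 = v·v = 19.
Deficit = 19 − 11 = 8 ≥ 0, confirming Bessel's inequality. (The deficit equals ||v − Σ <v,e_j> e_j||^2, the squared distance from v to span{e_j}.)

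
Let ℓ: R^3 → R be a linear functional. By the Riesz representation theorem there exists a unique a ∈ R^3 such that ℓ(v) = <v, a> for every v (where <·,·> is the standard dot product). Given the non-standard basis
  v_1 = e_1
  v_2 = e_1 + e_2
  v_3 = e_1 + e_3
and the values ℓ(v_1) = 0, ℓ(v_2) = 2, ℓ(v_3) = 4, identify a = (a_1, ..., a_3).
a = (0, 2, 4)

Write a = (a_1, ..., a_3) in the standard basis. For each basis vector v_i, ℓ(v_i) = <v_i, a> is a linear equation in the a_j's. Collect the n equations into a matrix system V a = ℓ, where row i of V is v_i (expressed in the standard basis). Since V is invertible (lower-triangular with 1s on the diagonal, up to permutation), solve by back-substitution:
  V =
[[1, 0, 0],
 [1, 1, 0],
 [1, 0, 1]]
  V a = (0, 2, 4)
Solving gives a = (0, 2, 4).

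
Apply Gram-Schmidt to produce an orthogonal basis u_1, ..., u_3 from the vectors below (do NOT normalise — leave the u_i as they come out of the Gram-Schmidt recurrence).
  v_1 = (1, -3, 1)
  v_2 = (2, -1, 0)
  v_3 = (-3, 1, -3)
Orthogonal basis:
  u_1 = (1, -3, 1)
  u_2 = (17/11, 4/11, -5/11)
  u_3 = (-8/15, -16/15, -8/3)

Apply the Gram-Schmidt recurrence
  u_1 = v_1
  u_i = v_i − Σ_{j<i} ((v_i · u_j) / (u_j · u_j)) · u_j.

Step by step this gives:
  u_1 = (1, -3, 1)
  u_2 = (17/11, 4/11, -5/11)
  u_3 = (-8/15, -16/15, -8/3)

Orthogonality check:
  u_2 · u_1 = 0 (should be 0)
  u_3 · u_1 = 0 (should be 0)
  u_3 · u_2 = 0 (should be 0)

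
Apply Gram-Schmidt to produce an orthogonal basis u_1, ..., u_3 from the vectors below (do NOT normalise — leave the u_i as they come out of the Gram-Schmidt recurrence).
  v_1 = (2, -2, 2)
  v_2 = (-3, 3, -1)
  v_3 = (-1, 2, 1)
Orthogonal basis:
  u_1 = (2, -2, 2)
  u_2 = (-2/3, 2/3, 4/3)
  u_3 = (1/2, 1/2, 0)

Apply the Gram-Schmidt recurrence
  u_1 = v_1
  u_i = v_i − Σ_{j<i} ((v_i · u_j) / (u_j · u_j)) · u_j.

Step by step this gives:
  u_1 = (2, -2, 2)
  u_2 = (-2/3, 2/3, 4/3)
  u_3 = (1/2, 1/2, 0)

Orthogonality check:
  u_2 · u_1 = 0 (should be 0)
  u_3 · u_1 = 0 (should be 0)
  u_3 · u_2 = 0 (should be 0)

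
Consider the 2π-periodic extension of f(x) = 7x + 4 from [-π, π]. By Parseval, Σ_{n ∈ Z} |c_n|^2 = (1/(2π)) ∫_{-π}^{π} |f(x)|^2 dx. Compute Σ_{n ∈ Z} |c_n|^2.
Σ |c_n|^2 = 49π^2/3 + 16

Expand and integrate term by term over [-π, π]:
  ∫ (7x)^2 dx = 49·(2π^3/3); ∫ 2·7·(4)·x dx = 0 (odd integrand); ∫ 4^2 dx = 16·2π.
So (1/(2π)) ∫_{-π}^{π} (7x + 4)^2 dx = 49π^2/3 + 16 = 49π^2/3 + 16.
Parseval ⇒ Σ |c_n|^2 = 49π^2/3 + 16.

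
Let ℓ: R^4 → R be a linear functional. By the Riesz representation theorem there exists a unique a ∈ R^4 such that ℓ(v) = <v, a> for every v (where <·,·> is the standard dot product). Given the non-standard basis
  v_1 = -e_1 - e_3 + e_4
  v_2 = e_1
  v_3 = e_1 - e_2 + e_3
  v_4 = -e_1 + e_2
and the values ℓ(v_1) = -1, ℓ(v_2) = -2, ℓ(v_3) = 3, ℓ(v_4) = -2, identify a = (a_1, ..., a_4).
a = (-2, -4, 1, -2)

Write a = (a_1, ..., a_4) in the standard basis. For each basis vector v_i, ℓ(v_i) = <v_i, a> is a linear equation in the a_j's. Collect the n equations into a matrix system V a = ℓ, where row i of V is v_i (expressed in the standard basis). Since V is invertible (lower-triangular with 1s on the diagonal, up to permutation), solve by back-substitution:
  V =
[[-1, 0, -1, 1],
 [1, 0, 0, 0],
 [1, -1, 1, 0],
 [-1, 1, 0, 0]]
  V a = (-1, -2, 3, -2)
Solving gives a = (-2, -4, 1, -2).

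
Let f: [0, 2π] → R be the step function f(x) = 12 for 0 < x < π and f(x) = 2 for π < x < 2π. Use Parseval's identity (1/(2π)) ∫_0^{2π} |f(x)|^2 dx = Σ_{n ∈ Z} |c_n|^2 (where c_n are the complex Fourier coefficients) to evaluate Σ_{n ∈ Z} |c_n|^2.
Σ |c_n|^2 = 74

Parseval equates the L^2 energy of f (normalised by 1/(2π)) with the ℓ^2 sum of its Fourier coefficients: (1/(2π)) ∫_0^{2π} |f|^2 = Σ |c_n|^2.
Compute the left side: (1/(2π)) [∫_0^π 12^2 dx + ∫_π^{2π} 2^2 dx] = (1/(2π)) · (144π + 4π) = (144 + 4)/2 = 74.
So Σ_{n ∈ Z} |c_n|^2 = 74.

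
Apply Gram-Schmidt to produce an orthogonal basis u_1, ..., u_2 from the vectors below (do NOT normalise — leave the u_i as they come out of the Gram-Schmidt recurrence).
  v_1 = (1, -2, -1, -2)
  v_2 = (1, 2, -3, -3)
Orthogonal basis:
  u_1 = (1, -2, -1, -2)
  u_2 = (2/5, 16/5, -12/5, -9/5)

Apply the Gram-Schmidt recurrence
  u_1 = v_1
  u_i = v_i − Σ_{j<i} ((v_i · u_j) / (u_j · u_j)) · u_j.

Step by step this gives:
  u_1 = (1, -2, -1, -2)
  u_2 = (2/5, 16/5, -12/5, -9/5)

Orthogonality check:
  u_2 · u_1 = 0 (should be 0)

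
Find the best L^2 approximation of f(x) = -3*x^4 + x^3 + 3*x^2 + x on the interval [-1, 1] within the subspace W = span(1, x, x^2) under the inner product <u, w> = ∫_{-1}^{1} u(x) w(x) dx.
g(x) = 3*x^2/7 + 8*x/5 + 9/35

The best approximation g ∈ W is the orthogonal projection of f onto W. Writing g = a_0 + a_1 x + a_2 x^2, the coefficients solve the normal equations G · a = b where
  G_{ij} = <φ_i, φ_j> and b_i = <f, φ_i>, with φ_0 = 1, φ_1 = x, φ_2 = x^2.
G =
  [2, 0, 2/3]
  [0, 2/3, 0]
  [2/3, 0, 2/5],
b = (4/5, 16/15, 12/35).
Solving gives a_0 = 9/35, a_1 = 8/5, a_2 = 3/7, so
  g(x) = 3*x^2/7 + 8*x/5 + 9/35.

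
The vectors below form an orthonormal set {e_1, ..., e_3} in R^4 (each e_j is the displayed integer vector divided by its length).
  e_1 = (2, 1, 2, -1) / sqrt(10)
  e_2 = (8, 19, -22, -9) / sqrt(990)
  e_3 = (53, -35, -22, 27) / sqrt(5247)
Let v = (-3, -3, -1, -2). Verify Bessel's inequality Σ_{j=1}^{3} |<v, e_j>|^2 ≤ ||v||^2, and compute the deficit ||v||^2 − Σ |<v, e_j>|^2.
Σ |<v, e_j>|^2 = 594/53; ||v||^2 = 23; deficit = 625/53

Write each e_j = u_j / sqrt(<u_j, u_j>) where u_j is the displayed integer vector. Then <v, e_j> = <v, u_j> / sqrt(<u_j, u_j>), so |<v, e_j>|^2 = <v, u_j>^2 / <u_j, u_j>.
Coefficients: <v, e_1> = -9/sqrt(10), <v, e_2> = -41/sqrt(990), <v, e_3> = -86/sqrt(5247).
Square and sum: Σ |<v, e_j>|^2 = 594/53.
Compute ||v||^2 = v·v = 23.
Deficit = 23 − 594/53 = 625/53 ≥ 0, confirming Bessel's inequality. (The deficit equals ||v − Σ <v,e_j> e_j||^2, the squared distance from v to span{e_j}.)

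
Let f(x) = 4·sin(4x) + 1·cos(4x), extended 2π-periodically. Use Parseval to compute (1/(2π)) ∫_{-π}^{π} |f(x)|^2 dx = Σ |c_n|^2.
Σ |c_n|^2 = 17/2

Expand |f|^2 and use orthogonality of {sin(nx), cos(mx)} on [-π, π]:
  ∫_{-π}^{π} sin(nx)^2 dx = π, ∫ cos(mx)^2 dx = π, and cross terms integrate to 0.
So ∫_{-π}^{π} f(x)^2 dx = 4^2 · π + 1^2 · π = (16 + 1)π.
Divide by 2π: (16 + 1)/2 = 17/2.
By Parseval, this equals Σ |c_n|^2.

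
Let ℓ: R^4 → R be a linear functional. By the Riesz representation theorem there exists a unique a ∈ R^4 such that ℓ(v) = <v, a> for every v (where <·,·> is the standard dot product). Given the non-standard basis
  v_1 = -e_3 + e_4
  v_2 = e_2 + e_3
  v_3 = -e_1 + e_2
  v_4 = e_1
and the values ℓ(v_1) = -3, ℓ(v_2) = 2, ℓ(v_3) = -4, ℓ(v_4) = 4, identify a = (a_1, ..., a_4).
a = (4, 0, 2, -1)

Write a = (a_1, ..., a_4) in the standard basis. For each basis vector v_i, ℓ(v_i) = <v_i, a> is a linear equation in the a_j's. Collect the n equations into a matrix system V a = ℓ, where row i of V is v_i (expressed in the standard basis). Since V is invertible (lower-triangular with 1s on the diagonal, up to permutation), solve by back-substitution:
  V =
[[0, 0, -1, 1],
 [0, 1, 1, 0],
 [-1, 1, 0, 0],
 [1, 0, 0, 0]]
  V a = (-3, 2, -4, 4)
Solving gives a = (4, 0, 2, -1).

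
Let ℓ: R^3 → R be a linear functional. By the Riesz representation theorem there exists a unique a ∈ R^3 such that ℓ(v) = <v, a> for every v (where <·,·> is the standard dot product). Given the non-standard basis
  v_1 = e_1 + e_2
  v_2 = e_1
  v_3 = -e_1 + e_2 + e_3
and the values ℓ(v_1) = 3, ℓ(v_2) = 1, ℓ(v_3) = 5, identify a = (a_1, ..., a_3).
a = (1, 2, 4)

Write a = (a_1, ..., a_3) in the standard basis. For each basis vector v_i, ℓ(v_i) = <v_i, a> is a linear equation in the a_j's. Collect the n equations into a matrix system V a = ℓ, where row i of V is v_i (expressed in the standard basis). Since V is invertible (lower-triangular with 1s on the diagonal, up to permutation), solve by back-substitution:
  V =
[[1, 1, 0],
 [1, 0, 0],
 [-1, 1, 1]]
  V a = (3, 1, 5)
Solving gives a = (1, 2, 4).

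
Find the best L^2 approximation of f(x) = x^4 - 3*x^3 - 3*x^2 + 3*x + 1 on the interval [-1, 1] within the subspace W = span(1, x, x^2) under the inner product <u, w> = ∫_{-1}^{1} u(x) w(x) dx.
g(x) = -15*x^2/7 + 6*x/5 + 32/35

The best approximation g ∈ W is the orthogonal projection of f onto W. Writing g = a_0 + a_1 x + a_2 x^2, the coefficients solve the normal equations G · a = b where
  G_{ij} = <φ_i, φ_j> and b_i = <f, φ_i>, with φ_0 = 1, φ_1 = x, φ_2 = x^2.
G =
  [2, 0, 2/3]
  [0, 2/3, 0]
  [2/3, 0, 2/5],
b = (2/5, 4/5, -26/105).
Solving gives a_0 = 32/35, a_1 = 6/5, a_2 = -15/7, so
  g(x) = -15*x^2/7 + 6*x/5 + 32/35.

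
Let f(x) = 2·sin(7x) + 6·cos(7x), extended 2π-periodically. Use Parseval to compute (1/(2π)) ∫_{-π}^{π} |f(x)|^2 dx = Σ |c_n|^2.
Σ |c_n|^2 = 20

Expand |f|^2 and use orthogonality of {sin(nx), cos(mx)} on [-π, π]:
  ∫_{-π}^{π} sin(nx)^2 dx = π, ∫ cos(mx)^2 dx = π, and cross terms integrate to 0.
So ∫_{-π}^{π} f(x)^2 dx = 2^2 · π + 6^2 · π = (4 + 36)π.
Divide by 2π: (4 + 36)/2 = 20.
By Parseval, this equals Σ |c_n|^2.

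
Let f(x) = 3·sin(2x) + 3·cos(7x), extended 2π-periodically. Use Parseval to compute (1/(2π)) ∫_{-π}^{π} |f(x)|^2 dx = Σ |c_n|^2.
Σ |c_n|^2 = 9

Expand |f|^2 and use orthogonality of {sin(nx), cos(mx)} on [-π, π]:
  ∫_{-π}^{π} sin(nx)^2 dx = π, ∫ cos(mx)^2 dx = π, and cross terms integrate to 0.
So ∫_{-π}^{π} f(x)^2 dx = 3^2 · π + 3^2 · π = (9 + 9)π.
Divide by 2π: (9 + 9)/2 = 9.
By Parseval, this equals Σ |c_n|^2.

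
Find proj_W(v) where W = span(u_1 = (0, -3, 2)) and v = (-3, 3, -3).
proj_W(v) = (0, 45/13, -30/13)

Set up U = [u_1 | ... | u_1] ∈ R^(3×1). The projector onto W = col(U) is P = U (U^T U)^(-1) U^T.
Compute U^T U =
  [13],
and U^T v = (-15).
Solve U^T U · c = U^T v for the coefficients: c = (-15/13). The projection is proj_W(v) = U c.
Check: (v - proj_W(v)) · u_1 = 0  (should be 0).
Result: proj_W(v) = (0, 45/13, -30/13).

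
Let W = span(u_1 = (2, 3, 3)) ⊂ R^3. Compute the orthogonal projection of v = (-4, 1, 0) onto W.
proj_W(v) = (-5/11, -15/22, -15/22)

Set up U = [u_1 | ... | u_1] ∈ R^(3×1). The projector onto W = col(U) is P = U (U^T U)^(-1) U^T.
Compute U^T U =
  [22],
and U^T v = (-5).
Solve U^T U · c = U^T v for the coefficients: c = (-5/22). The projection is proj_W(v) = U c.
Check: (v - proj_W(v)) · u_1 = 0  (should be 0).
Result: proj_W(v) = (-5/11, -15/22, -15/22).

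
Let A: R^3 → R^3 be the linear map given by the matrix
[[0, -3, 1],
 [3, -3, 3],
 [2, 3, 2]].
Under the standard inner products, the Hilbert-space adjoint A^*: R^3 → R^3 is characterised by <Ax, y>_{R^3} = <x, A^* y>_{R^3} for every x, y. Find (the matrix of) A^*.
A^* = A^T =
[[0, 3, 2],
 [-3, -3, 3],
 [1, 3, 2]]

For real matrices with standard dot products, the defining identity <Ax, y> = <x, A^* y> gives (Ax)^T y = x^T (A^*) y, i.e. x^T A^T y = x^T (A^*) y. Since this holds for all x, y, we must have A^* = A^T. Therefore
A^* =
[[0, 3, 2],
 [-3, -3, 3],
 [1, 3, 2]].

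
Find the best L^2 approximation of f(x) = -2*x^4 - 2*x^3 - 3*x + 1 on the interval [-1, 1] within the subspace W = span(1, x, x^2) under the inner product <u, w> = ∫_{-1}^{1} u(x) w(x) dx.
g(x) = -12*x^2/7 - 21*x/5 + 41/35

The best approximation g ∈ W is the orthogonal projection of f onto W. Writing g = a_0 + a_1 x + a_2 x^2, the coefficients solve the normal equations G · a = b where
  G_{ij} = <φ_i, φ_j> and b_i = <f, φ_i>, with φ_0 = 1, φ_1 = x, φ_2 = x^2.
G =
  [2, 0, 2/3]
  [0, 2/3, 0]
  [2/3, 0, 2/5],
b = (6/5, -14/5, 2/21).
Solving gives a_0 = 41/35, a_1 = -21/5, a_2 = -12/7, so
  g(x) = -12*x^2/7 - 21*x/5 + 41/35.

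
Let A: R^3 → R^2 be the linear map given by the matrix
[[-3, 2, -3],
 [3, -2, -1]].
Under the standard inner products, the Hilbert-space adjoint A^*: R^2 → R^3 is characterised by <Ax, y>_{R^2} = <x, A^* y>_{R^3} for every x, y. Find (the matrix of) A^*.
A^* = A^T =
[[-3, 3],
 [2, -2],
 [-3, -1]]

For real matrices with standard dot products, the defining identity <Ax, y> = <x, A^* y> gives (Ax)^T y = x^T (A^*) y, i.e. x^T A^T y = x^T (A^*) y. Since this holds for all x, y, we must have A^* = A^T. Therefore
A^* =
[[-3, 3],
 [2, -2],
 [-3, -1]].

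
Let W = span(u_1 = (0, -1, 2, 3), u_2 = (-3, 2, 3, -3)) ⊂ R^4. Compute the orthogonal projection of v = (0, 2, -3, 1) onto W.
proj_W(v) = (411/409, -79/409, -801/409, -174/409)

Set up U = [u_1 | ... | u_2] ∈ R^(4×2). The projector onto W = col(U) is P = U (U^T U)^(-1) U^T.
Compute U^T U =
  [14, -5]
  [-5, 31],
and U^T v = (-5, -8).
Solve U^T U · c = U^T v for the coefficients: c = (-195/409, -137/409). The projection is proj_W(v) = U c.
Check: (v - proj_W(v)) · u_1 = 0  (should be 0).
Check: (v - proj_W(v)) · u_2 = 0  (should be 0).
Result: proj_W(v) = (411/409, -79/409, -801/409, -174/409).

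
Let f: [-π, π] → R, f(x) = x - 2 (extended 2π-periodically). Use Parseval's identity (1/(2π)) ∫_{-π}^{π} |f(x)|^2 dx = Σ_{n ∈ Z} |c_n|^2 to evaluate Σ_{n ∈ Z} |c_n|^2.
Σ |c_n|^2 = π^2/3 + 4

Expand and integrate term by term over [-π, π]:
  ∫ (x)^2 dx = 1·(2π^3/3); ∫ 2·1·(-2)·x dx = 0 (odd integrand); ∫ (-2)^2 dx = 4·2π.
So (1/(2π)) ∫_{-π}^{π} (x - 2)^2 dx = 1π^2/3 + 4 = π^2/3 + 4.
Parseval ⇒ Σ |c_n|^2 = π^2/3 + 4.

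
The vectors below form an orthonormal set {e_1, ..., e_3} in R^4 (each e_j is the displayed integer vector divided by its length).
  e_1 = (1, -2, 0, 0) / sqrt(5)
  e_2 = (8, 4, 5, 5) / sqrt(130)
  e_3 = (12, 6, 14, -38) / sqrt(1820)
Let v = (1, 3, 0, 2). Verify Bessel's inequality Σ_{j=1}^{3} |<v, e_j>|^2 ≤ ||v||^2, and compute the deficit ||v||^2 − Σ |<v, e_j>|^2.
Σ |<v, e_j>|^2 = 458/35; ||v||^2 = 14; deficit = 32/35

Write each e_j = u_j / sqrt(<u_j, u_j>) where u_j is the displayed integer vector. Then <v, e_j> = <v, u_j> / sqrt(<u_j, u_j>), so |<v, e_j>|^2 = <v, u_j>^2 / <u_j, u_j>.
Coefficients: <v, e_1> = -5/sqrt(5), <v, e_2> = 30/sqrt(130), <v, e_3> = -46/sqrt(1820).
Square and sum: Σ |<v, e_j>|^2 = 458/35.
Compute ||v||^2 = v·v = 14.
Deficit = 14 − 458/35 = 32/35 ≥ 0, confirming Bessel's inequality. (The deficit equals ||v − Σ <v,e_j> e_j||^2, the squared distance from v to span{e_j}.)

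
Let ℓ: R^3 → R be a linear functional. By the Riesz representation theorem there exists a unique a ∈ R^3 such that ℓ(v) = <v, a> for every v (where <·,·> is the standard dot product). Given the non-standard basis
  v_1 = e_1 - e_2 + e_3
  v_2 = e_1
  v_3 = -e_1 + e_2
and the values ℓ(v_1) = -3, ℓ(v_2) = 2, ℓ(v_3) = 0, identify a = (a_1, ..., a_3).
a = (2, 2, -3)

Write a = (a_1, ..., a_3) in the standard basis. For each basis vector v_i, ℓ(v_i) = <v_i, a> is a linear equation in the a_j's. Collect the n equations into a matrix system V a = ℓ, where row i of V is v_i (expressed in the standard basis). Since V is invertible (lower-triangular with 1s on the diagonal, up to permutation), solve by back-substitution:
  V =
[[1, -1, 1],
 [1, 0, 0],
 [-1, 1, 0]]
  V a = (-3, 2, 0)
Solving gives a = (2, 2, -3).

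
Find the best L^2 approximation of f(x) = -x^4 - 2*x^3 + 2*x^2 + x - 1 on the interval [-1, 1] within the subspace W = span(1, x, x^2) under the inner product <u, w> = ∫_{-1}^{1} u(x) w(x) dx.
g(x) = 8*x^2/7 - x/5 - 32/35

The best approximation g ∈ W is the orthogonal projection of f onto W. Writing g = a_0 + a_1 x + a_2 x^2, the coefficients solve the normal equations G · a = b where
  G_{ij} = <φ_i, φ_j> and b_i = <f, φ_i>, with φ_0 = 1, φ_1 = x, φ_2 = x^2.
G =
  [2, 0, 2/3]
  [0, 2/3, 0]
  [2/3, 0, 2/5],
b = (-16/15, -2/15, -16/105).
Solving gives a_0 = -32/35, a_1 = -1/5, a_2 = 8/7, so
  g(x) = 8*x^2/7 - x/5 - 32/35.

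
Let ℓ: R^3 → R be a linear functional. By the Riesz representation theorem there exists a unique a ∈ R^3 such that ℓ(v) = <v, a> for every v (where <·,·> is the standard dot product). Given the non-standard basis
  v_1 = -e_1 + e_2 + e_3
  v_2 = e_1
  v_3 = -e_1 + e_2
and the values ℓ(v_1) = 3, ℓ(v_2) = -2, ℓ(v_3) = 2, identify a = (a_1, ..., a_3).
a = (-2, 0, 1)

Write a = (a_1, ..., a_3) in the standard basis. For each basis vector v_i, ℓ(v_i) = <v_i, a> is a linear equation in the a_j's. Collect the n equations into a matrix system V a = ℓ, where row i of V is v_i (expressed in the standard basis). Since V is invertible (lower-triangular with 1s on the diagonal, up to permutation), solve by back-substitution:
  V =
[[-1, 1, 1],
 [1, 0, 0],
 [-1, 1, 0]]
  V a = (3, -2, 2)
Solving gives a = (-2, 0, 1).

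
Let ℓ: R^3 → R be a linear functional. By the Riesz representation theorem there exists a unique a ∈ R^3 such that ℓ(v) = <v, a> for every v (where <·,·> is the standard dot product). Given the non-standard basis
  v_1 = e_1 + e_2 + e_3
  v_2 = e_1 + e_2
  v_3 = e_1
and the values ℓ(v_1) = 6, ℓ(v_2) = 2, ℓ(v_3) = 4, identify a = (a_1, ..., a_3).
a = (4, -2, 4)

Write a = (a_1, ..., a_3) in the standard basis. For each basis vector v_i, ℓ(v_i) = <v_i, a> is a linear equation in the a_j's. Collect the n equations into a matrix system V a = ℓ, where row i of V is v_i (expressed in the standard basis). Since V is invertible (lower-triangular with 1s on the diagonal, up to permutation), solve by back-substitution:
  V =
[[1, 1, 1],
 [1, 1, 0],
 [1, 0, 0]]
  V a = (6, 2, 4)
Solving gives a = (4, -2, 4).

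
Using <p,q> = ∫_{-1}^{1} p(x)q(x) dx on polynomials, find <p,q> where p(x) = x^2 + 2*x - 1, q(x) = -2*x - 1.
<p,q> = -4/3

Expand the product: p(x)·q(x) = -2*x^3 - 5*x^2 + 1.
∫_{-1}^{1} of each monomial x^k gives [2/(k+1) if k even, 0 if k odd]. Integrating term-by-term (or equivalently evaluating the antiderivative F(x) = -x^4/2 - 5*x^3/3 + x at the endpoints):
  F(1) − F(−1) = -7/6 − (1/6) = -4/3.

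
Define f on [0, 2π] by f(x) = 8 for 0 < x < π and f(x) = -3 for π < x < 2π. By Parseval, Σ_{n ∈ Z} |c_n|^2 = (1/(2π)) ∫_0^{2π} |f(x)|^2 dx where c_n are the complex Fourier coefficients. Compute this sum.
Σ |c_n|^2 = 73/2

Parseval equates the L^2 energy of f (normalised by 1/(2π)) with the ℓ^2 sum of its Fourier coefficients: (1/(2π)) ∫_0^{2π} |f|^2 = Σ |c_n|^2.
Compute the left side: (1/(2π)) [∫_0^π 8^2 dx + ∫_π^{2π} (-3)^2 dx] = (1/(2π)) · (64π + 9π) = (64 + 9)/2 = 73/2.
So Σ_{n ∈ Z} |c_n|^2 = 73/2.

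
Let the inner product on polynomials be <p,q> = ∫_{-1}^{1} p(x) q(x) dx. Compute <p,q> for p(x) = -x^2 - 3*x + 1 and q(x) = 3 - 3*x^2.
<p,q> = 16/5

Expand the product: p(x)·q(x) = 3*x^4 + 9*x^3 - 6*x^2 - 9*x + 3.
∫_{-1}^{1} of each monomial x^k gives [2/(k+1) if k even, 0 if k odd]. Integrating term-by-term (or equivalently evaluating the antiderivative F(x) = 3*x^5/5 + 9*x^4/4 - 2*x^3 - 9*x^2/2 + 3*x at the endpoints):
  F(1) − F(−1) = -13/20 − (-77/20) = 16/5.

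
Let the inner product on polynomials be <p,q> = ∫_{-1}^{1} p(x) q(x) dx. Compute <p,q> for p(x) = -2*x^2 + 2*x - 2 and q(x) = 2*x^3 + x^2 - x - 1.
<p,q> = 52/15

Expand the product: p(x)·q(x) = -4*x^5 + 2*x^4 - 2*x^2 + 2.
∫_{-1}^{1} of each monomial x^k gives [2/(k+1) if k even, 0 if k odd]. Integrating term-by-term (or equivalently evaluating the antiderivative F(x) = -2*x^6/3 + 2*x^5/5 - 2*x^3/3 + 2*x at the endpoints):
  F(1) − F(−1) = 16/15 − (-12/5) = 52/15.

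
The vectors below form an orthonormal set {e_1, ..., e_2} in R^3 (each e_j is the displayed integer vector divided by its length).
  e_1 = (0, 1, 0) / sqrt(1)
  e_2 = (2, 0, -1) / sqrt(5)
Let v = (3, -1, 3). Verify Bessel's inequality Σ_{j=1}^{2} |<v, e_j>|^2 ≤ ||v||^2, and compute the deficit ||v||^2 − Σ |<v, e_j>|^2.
Σ |<v, e_j>|^2 = 14/5; ||v||^2 = 19; deficit = 81/5

Write each e_j = u_j / sqrt(<u_j, u_j>) where u_j is the displayed integer vector. Then <v, e_j> = <v, u_j> / sqrt(<u_j, u_j>), so |<v, e_j>|^2 = <v, u_j>^2 / <u_j, u_j>.
Coefficients: <v, e_1> = -1/sqrt(1), <v, e_2> = 3/sqrt(5).
Square and sum: Σ |<v, e_j>|^2 = 14/5.
Compute ||v||^2 = v·v = 19.
Deficit = 19 − 14/5 = 81/5 ≥ 0, confirming Bessel's inequality. (The deficit equals ||v − Σ <v,e_j> e_j||^2, the squared distance from v to span{e_j}.)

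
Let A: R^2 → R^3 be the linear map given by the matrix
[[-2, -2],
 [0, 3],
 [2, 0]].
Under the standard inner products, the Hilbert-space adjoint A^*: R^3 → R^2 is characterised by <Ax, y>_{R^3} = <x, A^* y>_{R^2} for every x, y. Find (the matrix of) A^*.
A^* = A^T =
[[-2, 0, 2],
 [-2, 3, 0]]

For real matrices with standard dot products, the defining identity <Ax, y> = <x, A^* y> gives (Ax)^T y = x^T (A^*) y, i.e. x^T A^T y = x^T (A^*) y. Since this holds for all x, y, we must have A^* = A^T. Therefore
A^* =
[[-2, 0, 2],
 [-2, 3, 0]].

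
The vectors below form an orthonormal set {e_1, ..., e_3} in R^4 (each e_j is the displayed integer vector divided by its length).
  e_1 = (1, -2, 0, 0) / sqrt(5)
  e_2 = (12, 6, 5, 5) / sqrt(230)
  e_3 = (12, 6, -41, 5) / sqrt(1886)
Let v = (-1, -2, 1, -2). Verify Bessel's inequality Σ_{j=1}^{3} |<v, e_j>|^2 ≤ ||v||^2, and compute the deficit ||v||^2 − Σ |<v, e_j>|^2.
Σ |<v, e_j>|^2 = 346/41; ||v||^2 = 10; deficit = 64/41

Write each e_j = u_j / sqrt(<u_j, u_j>) where u_j is the displayed integer vector. Then <v, e_j> = <v, u_j> / sqrt(<u_j, u_j>), so |<v, e_j>|^2 = <v, u_j>^2 / <u_j, u_j>.
Coefficients: <v, e_1> = 3/sqrt(5), <v, e_2> = -29/sqrt(230), <v, e_3> = -75/sqrt(1886).
Square and sum: Σ |<v, e_j>|^2 = 346/41.
Compute ||v||^2 = v·v = 10.
Deficit = 10 − 346/41 = 64/41 ≥ 0, confirming Bessel's inequality. (The deficit equals ||v − Σ <v,e_j> e_j||^2, the squared distance from v to span{e_j}.)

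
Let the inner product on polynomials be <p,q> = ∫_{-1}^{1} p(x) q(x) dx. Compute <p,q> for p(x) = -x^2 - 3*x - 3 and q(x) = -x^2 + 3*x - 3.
<p,q> = 82/5

Expand the product: p(x)·q(x) = x^4 - 3*x^2 + 9.
∫_{-1}^{1} of each monomial x^k gives [2/(k+1) if k even, 0 if k odd]. Integrating term-by-term (or equivalently evaluating the antiderivative F(x) = x^5/5 - x^3 + 9*x at the endpoints):
  F(1) − F(−1) = 41/5 − (-41/5) = 82/5.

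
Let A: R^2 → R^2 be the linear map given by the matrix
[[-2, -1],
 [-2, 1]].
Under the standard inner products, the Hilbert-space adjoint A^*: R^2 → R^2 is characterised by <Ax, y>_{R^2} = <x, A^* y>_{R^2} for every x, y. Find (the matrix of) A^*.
A^* = A^T =
[[-2, -2],
 [-1, 1]]

For real matrices with standard dot products, the defining identity <Ax, y> = <x, A^* y> gives (Ax)^T y = x^T (A^*) y, i.e. x^T A^T y = x^T (A^*) y. Since this holds for all x, y, we must have A^* = A^T. Therefore
A^* =
[[-2, -2],
 [-1, 1]].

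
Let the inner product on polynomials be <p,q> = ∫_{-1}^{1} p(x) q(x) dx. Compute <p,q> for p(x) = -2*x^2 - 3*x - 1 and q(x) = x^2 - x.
<p,q> = 8/15

Expand the product: p(x)·q(x) = -2*x^4 - x^3 + 2*x^2 + x.
∫_{-1}^{1} of each monomial x^k gives [2/(k+1) if k even, 0 if k odd]. Integrating term-by-term (or equivalently evaluating the antiderivative F(x) = -2*x^5/5 - x^4/4 + 2*x^3/3 + x^2/2 at the endpoints):
  F(1) − F(−1) = 31/60 − (-1/60) = 8/15.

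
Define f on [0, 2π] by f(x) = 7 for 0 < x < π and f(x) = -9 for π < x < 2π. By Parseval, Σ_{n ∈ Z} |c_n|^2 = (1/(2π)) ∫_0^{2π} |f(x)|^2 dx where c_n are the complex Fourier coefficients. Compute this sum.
Σ |c_n|^2 = 65

Parseval equates the L^2 energy of f (normalised by 1/(2π)) with the ℓ^2 sum of its Fourier coefficients: (1/(2π)) ∫_0^{2π} |f|^2 = Σ |c_n|^2.
Compute the left side: (1/(2π)) [∫_0^π 7^2 dx + ∫_π^{2π} (-9)^2 dx] = (1/(2π)) · (49π + 81π) = (49 + 81)/2 = 65.
So Σ_{n ∈ Z} |c_n|^2 = 65.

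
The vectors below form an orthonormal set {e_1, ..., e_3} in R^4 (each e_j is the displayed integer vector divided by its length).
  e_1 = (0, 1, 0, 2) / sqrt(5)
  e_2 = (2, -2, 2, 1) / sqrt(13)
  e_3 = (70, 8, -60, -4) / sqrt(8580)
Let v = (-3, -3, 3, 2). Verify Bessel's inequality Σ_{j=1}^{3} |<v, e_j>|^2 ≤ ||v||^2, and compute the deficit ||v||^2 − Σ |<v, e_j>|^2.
Σ |<v, e_j>|^2 = 854/33; ||v||^2 = 31; deficit = 169/33

Write each e_j = u_j / sqrt(<u_j, u_j>) where u_j is the displayed integer vector. Then <v, e_j> = <v, u_j> / sqrt(<u_j, u_j>), so |<v, e_j>|^2 = <v, u_j>^2 / <u_j, u_j>.
Coefficients: <v, e_1> = 1/sqrt(5), <v, e_2> = 8/sqrt(13), <v, e_3> = -422/sqrt(8580).
Square and sum: Σ |<v, e_j>|^2 = 854/33.
Compute ||v||^2 = v·v = 31.
Deficit = 31 − 854/33 = 169/33 ≥ 0, confirming Bessel's inequality. (The deficit equals ||v − Σ <v,e_j> e_j||^2, the squared distance from v to span{e_j}.)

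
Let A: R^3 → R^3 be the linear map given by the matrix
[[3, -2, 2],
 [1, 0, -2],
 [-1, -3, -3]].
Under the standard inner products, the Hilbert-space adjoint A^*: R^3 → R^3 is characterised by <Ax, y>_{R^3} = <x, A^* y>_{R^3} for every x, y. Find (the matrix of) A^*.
A^* = A^T =
[[3, 1, -1],
 [-2, 0, -3],
 [2, -2, -3]]

For real matrices with standard dot products, the defining identity <Ax, y> = <x, A^* y> gives (Ax)^T y = x^T (A^*) y, i.e. x^T A^T y = x^T (A^*) y. Since this holds for all x, y, we must have A^* = A^T. Therefore
A^* =
[[3, 1, -1],
 [-2, 0, -3],
 [2, -2, -3]].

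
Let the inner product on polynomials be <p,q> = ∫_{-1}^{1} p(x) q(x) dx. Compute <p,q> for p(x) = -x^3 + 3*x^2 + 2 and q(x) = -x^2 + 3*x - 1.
<p,q> = -146/15

Expand the product: p(x)·q(x) = x^5 - 6*x^4 + 10*x^3 - 5*x^2 + 6*x - 2.
∫_{-1}^{1} of each monomial x^k gives [2/(k+1) if k even, 0 if k odd]. Integrating term-by-term (or equivalently evaluating the antiderivative F(x) = x^6/6 - 6*x^5/5 + 5*x^4/2 - 5*x^3/3 + 3*x^2 - 2*x at the endpoints):
  F(1) − F(−1) = 4/5 − (158/15) = -146/15.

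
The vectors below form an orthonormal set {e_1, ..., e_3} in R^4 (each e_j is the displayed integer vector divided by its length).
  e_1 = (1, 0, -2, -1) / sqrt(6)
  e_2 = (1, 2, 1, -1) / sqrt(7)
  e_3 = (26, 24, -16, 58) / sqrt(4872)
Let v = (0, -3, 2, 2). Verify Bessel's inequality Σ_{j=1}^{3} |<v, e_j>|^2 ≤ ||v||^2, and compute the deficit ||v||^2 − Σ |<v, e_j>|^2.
Σ |<v, e_j>|^2 = 324/29; ||v||^2 = 17; deficit = 169/29

Write each e_j = u_j / sqrt(<u_j, u_j>) where u_j is the displayed integer vector. Then <v, e_j> = <v, u_j> / sqrt(<u_j, u_j>), so |<v, e_j>|^2 = <v, u_j>^2 / <u_j, u_j>.
Coefficients: <v, e_1> = -6/sqrt(6), <v, e_2> = -6/sqrt(7), <v, e_3> = 12/sqrt(4872).
Square and sum: Σ |<v, e_j>|^2 = 324/29.
Compute ||v||^2 = v·v = 17.
Deficit = 17 − 324/29 = 169/29 ≥ 0, confirming Bessel's inequality. (The deficit equals ||v − Σ <v,e_j> e_j||^2, the squared distance from v to span{e_j}.)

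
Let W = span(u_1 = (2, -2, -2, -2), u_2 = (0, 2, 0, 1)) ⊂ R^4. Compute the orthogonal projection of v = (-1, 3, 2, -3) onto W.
proj_W(v) = (-6/11, 12/11, 6/11, 9/11)

Set up U = [u_1 | ... | u_2] ∈ R^(4×2). The projector onto W = col(U) is P = U (U^T U)^(-1) U^T.
Compute U^T U =
  [16, -6]
  [-6, 5],
and U^T v = (-6, 3).
Solve U^T U · c = U^T v for the coefficients: c = (-3/11, 3/11). The projection is proj_W(v) = U c.
Check: (v - proj_W(v)) · u_1 = 0  (should be 0).
Check: (v - proj_W(v)) · u_2 = 0  (should be 0).
Result: proj_W(v) = (-6/11, 12/11, 6/11, 9/11).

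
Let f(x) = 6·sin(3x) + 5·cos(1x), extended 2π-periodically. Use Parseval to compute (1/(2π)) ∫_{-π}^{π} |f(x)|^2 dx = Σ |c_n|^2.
Σ |c_n|^2 = 61/2

Expand |f|^2 and use orthogonality of {sin(nx), cos(mx)} on [-π, π]:
  ∫_{-π}^{π} sin(nx)^2 dx = π, ∫ cos(mx)^2 dx = π, and cross terms integrate to 0.
So ∫_{-π}^{π} f(x)^2 dx = 6^2 · π + 5^2 · π = (36 + 25)π.
Divide by 2π: (36 + 25)/2 = 61/2.
By Parseval, this equals Σ |c_n|^2.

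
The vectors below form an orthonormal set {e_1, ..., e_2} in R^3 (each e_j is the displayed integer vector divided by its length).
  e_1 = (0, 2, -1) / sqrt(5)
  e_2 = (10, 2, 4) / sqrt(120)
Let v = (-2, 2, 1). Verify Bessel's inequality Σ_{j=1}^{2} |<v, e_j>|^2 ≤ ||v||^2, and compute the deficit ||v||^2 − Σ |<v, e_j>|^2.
Σ |<v, e_j>|^2 = 3; ||v||^2 = 9; deficit = 6

Write each e_j = u_j / sqrt(<u_j, u_j>) where u_j is the displayed integer vector. Then <v, e_j> = <v, u_j> / sqrt(<u_j, u_j>), so |<v, e_j>|^2 = <v, u_j>^2 / <u_j, u_j>.
Coefficients: <v, e_1> = 3/sqrt(5), <v, e_2> = -12/sqrt(120).
Square and sum: Σ |<v, e_j>|^2 = 3.
Compute ||v||^2 = v·v = 9.
Deficit = 9 − 3 = 6 ≥ 0, confirming Bessel's inequality. (The deficit equals ||v − Σ <v,e_j> e_j||^2, the squared distance from v to span{e_j}.)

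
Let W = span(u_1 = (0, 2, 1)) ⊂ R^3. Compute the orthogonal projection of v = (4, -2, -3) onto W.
proj_W(v) = (0, -14/5, -7/5)

Set up U = [u_1 | ... | u_1] ∈ R^(3×1). The projector onto W = col(U) is P = U (U^T U)^(-1) U^T.
Compute U^T U =
  [5],
and U^T v = (-7).
Solve U^T U · c = U^T v for the coefficients: c = (-7/5). The projection is proj_W(v) = U c.
Check: (v - proj_W(v)) · u_1 = 0  (should be 0).
Result: proj_W(v) = (0, -14/5, -7/5).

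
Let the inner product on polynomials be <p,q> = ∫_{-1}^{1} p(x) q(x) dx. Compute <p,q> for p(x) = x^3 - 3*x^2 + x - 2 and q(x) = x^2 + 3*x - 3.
<p,q> = 56/3

Expand the product: p(x)·q(x) = x^5 - 11*x^3 + 10*x^2 - 9*x + 6.
∫_{-1}^{1} of each monomial x^k gives [2/(k+1) if k even, 0 if k odd]. Integrating term-by-term (or equivalently evaluating the antiderivative F(x) = x^6/6 - 11*x^4/4 + 10*x^3/3 - 9*x^2/2 + 6*x at the endpoints):
  F(1) − F(−1) = 9/4 − (-197/12) = 56/3.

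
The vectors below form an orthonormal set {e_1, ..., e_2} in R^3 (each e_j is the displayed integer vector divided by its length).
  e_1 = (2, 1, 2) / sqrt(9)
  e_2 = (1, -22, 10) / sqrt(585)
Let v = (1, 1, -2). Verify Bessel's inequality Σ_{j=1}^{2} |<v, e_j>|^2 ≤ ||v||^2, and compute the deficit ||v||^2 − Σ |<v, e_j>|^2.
Σ |<v, e_j>|^2 = 194/65; ||v||^2 = 6; deficit = 196/65

Write each e_j = u_j / sqrt(<u_j, u_j>) where u_j is the displayed integer vector. Then <v, e_j> = <v, u_j> / sqrt(<u_j, u_j>), so |<v, e_j>|^2 = <v, u_j>^2 / <u_j, u_j>.
Coefficients: <v, e_1> = -1/sqrt(9), <v, e_2> = -41/sqrt(585).
Square and sum: Σ |<v, e_j>|^2 = 194/65.
Compute ||v||^2 = v·v = 6.
Deficit = 6 − 194/65 = 196/65 ≥ 0, confirming Bessel's inequality. (The deficit equals ||v − Σ <v,e_j> e_j||^2, the squared distance from v to span{e_j}.)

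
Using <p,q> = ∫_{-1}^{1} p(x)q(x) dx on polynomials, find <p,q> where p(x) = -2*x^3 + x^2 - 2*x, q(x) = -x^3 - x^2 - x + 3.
<p,q> = 536/105

Expand the product: p(x)·q(x) = 2*x^6 + x^5 + 3*x^4 - 5*x^3 + 5*x^2 - 6*x.
∫_{-1}^{1} of each monomial x^k gives [2/(k+1) if k even, 0 if k odd]. Integrating term-by-term (or equivalently evaluating the antiderivative F(x) = 2*x^7/7 + x^6/6 + 3*x^5/5 - 5*x^4/4 + 5*x^3/3 - 3*x^2 at the endpoints):
  F(1) − F(−1) = -643/420 − (-929/140) = 536/105.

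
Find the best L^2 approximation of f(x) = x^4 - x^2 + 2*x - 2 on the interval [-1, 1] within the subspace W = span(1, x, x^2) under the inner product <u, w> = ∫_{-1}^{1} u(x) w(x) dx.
g(x) = -x^2/7 + 2*x - 73/35

The best approximation g ∈ W is the orthogonal projection of f onto W. Writing g = a_0 + a_1 x + a_2 x^2, the coefficients solve the normal equations G · a = b where
  G_{ij} = <φ_i, φ_j> and b_i = <f, φ_i>, with φ_0 = 1, φ_1 = x, φ_2 = x^2.
G =
  [2, 0, 2/3]
  [0, 2/3, 0]
  [2/3, 0, 2/5],
b = (-64/15, 4/3, -152/105).
Solving gives a_0 = -73/35, a_1 = 2, a_2 = -1/7, so
  g(x) = -x^2/7 + 2*x - 73/35.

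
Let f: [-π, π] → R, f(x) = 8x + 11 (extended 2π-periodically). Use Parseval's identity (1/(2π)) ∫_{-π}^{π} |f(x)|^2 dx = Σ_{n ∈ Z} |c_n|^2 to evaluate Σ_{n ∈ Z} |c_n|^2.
Σ |c_n|^2 = 64π^2/3 + 121

Expand and integrate term by term over [-π, π]:
  ∫ (8x)^2 dx = 64·(2π^3/3); ∫ 2·8·(11)·x dx = 0 (odd integrand); ∫ 11^2 dx = 121·2π.
So (1/(2π)) ∫_{-π}^{π} (8x + 11)^2 dx = 64π^2/3 + 121 = 64π^2/3 + 121.
Parseval ⇒ Σ |c_n|^2 = 64π^2/3 + 121.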